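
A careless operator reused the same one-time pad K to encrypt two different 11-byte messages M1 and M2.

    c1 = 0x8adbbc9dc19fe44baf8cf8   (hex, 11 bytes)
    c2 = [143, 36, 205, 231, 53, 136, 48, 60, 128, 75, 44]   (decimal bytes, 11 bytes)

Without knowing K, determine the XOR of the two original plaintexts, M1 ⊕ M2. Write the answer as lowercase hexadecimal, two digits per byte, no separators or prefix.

05ff717af417d4772fc7d4

c1 ⊕ c2 = (M1 ⊕ K) ⊕ (M2 ⊕ K) = M1 ⊕ M2 — the shared key cancels under XOR.
byte 0: 8a ^ 8f = 05
byte 1: db ^ 24 = ff
byte 2: bc ^ cd = 71
byte 3: 9d ^ e7 = 7a
byte 4: c1 ^ 35 = f4
byte 5: 9f ^ 88 = 17
byte 6: e4 ^ 30 = d4
byte 7: 4b ^ 3c = 77
byte 8: af ^ 80 = 2f
byte 9: 8c ^ 4b = c7
byte 10: f8 ^ 2c = d4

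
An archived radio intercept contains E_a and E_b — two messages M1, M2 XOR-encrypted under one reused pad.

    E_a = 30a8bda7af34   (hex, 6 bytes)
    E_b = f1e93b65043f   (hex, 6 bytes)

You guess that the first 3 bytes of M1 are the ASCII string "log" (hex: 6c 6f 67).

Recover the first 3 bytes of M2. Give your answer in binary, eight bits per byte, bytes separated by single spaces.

10101101 00101110 11100001

First, E_a ⊕ E_b = (M1 ⊕ K) ⊕ (M2 ⊕ K) = M1 ⊕ M2, so the key drops out. Then M2 = (M1 ⊕ M2) ⊕ M1 over the first 3 bytes.
byte 0: (30 ^ f1) ^ 6c = c1 ^ 6c = ad
byte 1: (a8 ^ e9) ^ 6f = 41 ^ 6f = 2e
byte 2: (bd ^ 3b) ^ 67 = 86 ^ 67 = e1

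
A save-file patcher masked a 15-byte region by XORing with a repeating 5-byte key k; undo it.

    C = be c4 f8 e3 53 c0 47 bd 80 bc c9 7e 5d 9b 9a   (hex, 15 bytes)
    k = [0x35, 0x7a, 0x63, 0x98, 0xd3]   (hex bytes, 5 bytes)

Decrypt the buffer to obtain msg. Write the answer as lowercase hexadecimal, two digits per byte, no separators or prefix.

8bbe9b7b80f53dde186ffc043e0349

The 5-byte key repeats, so the effective keystream is 35 7a 63 98 d3 35 7a 63 98 d3 35 7a 63 98 d3.
byte 0: be ⊕ 35 = 8b
byte 1: c4 ⊕ 7a = be
byte 2: f8 ⊕ 63 = 9b
byte 3: e3 ⊕ 98 = 7b
byte 4: 53 ⊕ d3 = 80
byte 5: c0 ⊕ 35 = f5
byte 6: 47 ⊕ 7a = 3d
byte 7: bd ⊕ 63 = de
byte 8: 80 ⊕ 98 = 18
byte 9: bc ⊕ d3 = 6f
byte 10: c9 ⊕ 35 = fc
byte 11: 7e ⊕ 7a = 04
byte 12: 5d ⊕ 63 = 3e
byte 13: 9b ⊕ 98 = 03
byte 14: 9a ⊕ d3 = 49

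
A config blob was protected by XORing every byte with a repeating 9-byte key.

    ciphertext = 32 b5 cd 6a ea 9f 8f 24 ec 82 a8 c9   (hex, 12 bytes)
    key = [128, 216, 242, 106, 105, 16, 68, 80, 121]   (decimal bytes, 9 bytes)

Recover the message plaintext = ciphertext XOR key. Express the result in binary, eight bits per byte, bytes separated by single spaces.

10110010 01101101 00111111 00000000 10000011 10001111 11001011 01110100 10010101 00000010 01110000 00111011

The 9-byte key repeats, so the effective keystream is 80 d8 f2 6a 69 10 44 50 79 80 d8 f2.
byte 0: 00110010 xor 10000000 = 10110010
byte 1: 10110101 xor 11011000 = 01101101
byte 2: 11001101 xor 11110010 = 00111111
byte 3: 01101010 xor 01101010 = 00000000
byte 4: 11101010 xor 01101001 = 10000011
byte 5: 10011111 xor 00010000 = 10001111
byte 6: 10001111 xor 01000100 = 11001011
byte 7: 00100100 xor 01010000 = 01110100
byte 8: 11101100 xor 01111001 = 10010101
byte 9: 10000010 xor 10000000 = 00000010
byte 10: 10101000 xor 11011000 = 01110000
byte 11: 11001001 xor 11110010 = 00111011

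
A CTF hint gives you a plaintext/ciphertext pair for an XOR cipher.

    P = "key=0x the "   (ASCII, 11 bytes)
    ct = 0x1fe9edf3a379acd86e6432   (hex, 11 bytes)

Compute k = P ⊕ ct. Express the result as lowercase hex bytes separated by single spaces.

Since ct = P ⊕ k, XORing both sides with P gives k = P ⊕ ct.
01101011 XOR 00011111 = 01110100
01100101 XOR 11101001 = 10001100
01111001 XOR 11101101 = 10010100
00111101 XOR 11110011 = 11001110
00110000 XOR 10100011 = 10010011
01111000 XOR 01111001 = 00000001
00100000 XOR 10101100 = 10001100
01110100 XOR 11011000 = 10101100
01101000 XOR 01101110 = 00000110
01100101 XOR 01100100 = 00000001
00100000 XOR 00110010 = 00010010

74 8c 94 ce 93 01 8c ac 06 01 12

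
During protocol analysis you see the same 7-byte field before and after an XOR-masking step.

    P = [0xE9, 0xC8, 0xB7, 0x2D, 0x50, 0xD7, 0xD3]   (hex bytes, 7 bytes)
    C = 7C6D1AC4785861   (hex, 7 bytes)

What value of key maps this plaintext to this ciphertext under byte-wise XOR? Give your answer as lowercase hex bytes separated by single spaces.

Since C = P ⊕ key, XORing both sides with P gives key = P ⊕ C.
e9 XOR 7c = 95
c8 XOR 6d = a5
b7 XOR 1a = ad
2d XOR c4 = e9
50 XOR 78 = 28
d7 XOR 58 = 8f
d3 XOR 61 = b2

95 a5 ad e9 28 8f b2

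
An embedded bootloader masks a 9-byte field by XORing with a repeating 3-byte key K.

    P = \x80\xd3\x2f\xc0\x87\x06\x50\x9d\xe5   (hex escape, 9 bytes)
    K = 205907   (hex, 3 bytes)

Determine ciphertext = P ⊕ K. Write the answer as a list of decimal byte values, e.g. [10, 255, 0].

The 3-byte key repeats, so the effective keystream is 20 59 07 20 59 07 20 59 07.
byte 0: 128 ⊕  32 = 160
byte 1: 211 ⊕  89 = 138
byte 2:  47 ⊕   7 =  40
byte 3: 192 ⊕  32 = 224
byte 4: 135 ⊕  89 = 222
byte 5:   6 ⊕   7 =   1
byte 6:  80 ⊕  32 = 112
byte 7: 157 ⊕  89 = 196
byte 8: 229 ⊕   7 = 226

[160, 138, 40, 224, 222, 1, 112, 196, 226]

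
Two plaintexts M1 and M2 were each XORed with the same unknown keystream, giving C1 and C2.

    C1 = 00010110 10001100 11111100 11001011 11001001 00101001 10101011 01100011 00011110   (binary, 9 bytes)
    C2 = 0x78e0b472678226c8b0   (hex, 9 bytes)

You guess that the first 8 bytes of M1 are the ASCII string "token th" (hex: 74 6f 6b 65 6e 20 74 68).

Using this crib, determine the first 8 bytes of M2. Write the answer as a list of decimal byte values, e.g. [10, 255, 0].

First, C1 ⊕ C2 = (M1 ⊕ K) ⊕ (M2 ⊕ K) = M1 ⊕ M2, so the key drops out. Then M2 = (M1 ⊕ M2) ⊕ M1 over the first 8 bytes.
byte 0: (16 ^ 78) ^ 74 = 6e ^ 74 = 1a
byte 1: (8c ^ e0) ^ 6f = 6c ^ 6f = 03
byte 2: (fc ^ b4) ^ 6b = 48 ^ 6b = 23
byte 3: (cb ^ 72) ^ 65 = b9 ^ 65 = dc
byte 4: (c9 ^ 67) ^ 6e = ae ^ 6e = c0
byte 5: (29 ^ 82) ^ 20 = ab ^ 20 = 8b
byte 6: (ab ^ 26) ^ 74 = 8d ^ 74 = f9
byte 7: (63 ^ c8) ^ 68 = ab ^ 68 = c3

[26, 3, 35, 220, 192, 139, 249, 195]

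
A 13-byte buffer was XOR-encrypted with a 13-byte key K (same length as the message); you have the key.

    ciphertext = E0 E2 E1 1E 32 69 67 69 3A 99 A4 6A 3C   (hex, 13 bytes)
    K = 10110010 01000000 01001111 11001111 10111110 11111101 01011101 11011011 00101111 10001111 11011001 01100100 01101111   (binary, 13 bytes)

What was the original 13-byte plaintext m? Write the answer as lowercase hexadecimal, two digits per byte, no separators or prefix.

byte 0: e0 ^ b2 = 52
byte 1: e2 ^ 40 = a2
byte 2: e1 ^ 4f = ae
byte 3: 1e ^ cf = d1
byte 4: 32 ^ be = 8c
byte 5: 69 ^ fd = 94
byte 6: 67 ^ 5d = 3a
byte 7: 69 ^ db = b2
byte 8: 3a ^ 2f = 15
byte 9: 99 ^ 8f = 16
byte 10: a4 ^ d9 = 7d
byte 11: 6a ^ 64 = 0e
byte 12: 3c ^ 6f = 53

52a2aed18c943ab215167d0e53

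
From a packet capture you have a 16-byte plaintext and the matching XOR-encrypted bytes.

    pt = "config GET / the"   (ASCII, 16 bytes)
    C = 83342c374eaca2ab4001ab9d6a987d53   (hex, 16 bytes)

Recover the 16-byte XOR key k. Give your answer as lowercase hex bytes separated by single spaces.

Since C = pt ⊕ k, XORing both sides with pt gives k = pt ⊕ C.
63 xor 83 = e0
6f xor 34 = 5b
6e xor 2c = 42
66 xor 37 = 51
69 xor 4e = 27
67 xor ac = cb
20 xor a2 = 82
47 xor ab = ec
45 xor 40 = 05
54 xor 01 = 55
20 xor ab = 8b
2f xor 9d = b2
20 xor 6a = 4a
74 xor 98 = ec
68 xor 7d = 15
65 xor 53 = 36

e0 5b 42 51 27 cb 82 ec 05 55 8b b2 4a ec 15 36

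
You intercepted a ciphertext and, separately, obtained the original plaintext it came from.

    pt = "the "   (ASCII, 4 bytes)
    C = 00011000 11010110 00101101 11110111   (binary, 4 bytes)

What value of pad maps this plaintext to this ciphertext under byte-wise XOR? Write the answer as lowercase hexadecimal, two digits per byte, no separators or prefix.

Since C = pt ⊕ pad, XORing both sides with pt gives pad = pt ⊕ C.
74 XOR 18 = 6c
68 XOR d6 = be
65 XOR 2d = 48
20 XOR f7 = d7

6cbe48d7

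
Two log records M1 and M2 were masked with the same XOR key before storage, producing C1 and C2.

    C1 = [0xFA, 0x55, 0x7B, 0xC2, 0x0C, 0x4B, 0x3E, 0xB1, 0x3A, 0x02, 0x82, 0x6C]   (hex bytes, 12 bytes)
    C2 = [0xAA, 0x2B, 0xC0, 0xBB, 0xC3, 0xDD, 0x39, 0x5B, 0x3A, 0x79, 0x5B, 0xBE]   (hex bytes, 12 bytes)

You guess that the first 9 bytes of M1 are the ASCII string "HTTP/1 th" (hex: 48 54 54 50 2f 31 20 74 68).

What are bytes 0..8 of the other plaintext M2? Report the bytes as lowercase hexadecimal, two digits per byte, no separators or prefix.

182aef29e0a7279e68

First, C1 ⊕ C2 = (M1 ⊕ K) ⊕ (M2 ⊕ K) = M1 ⊕ M2, so the key drops out. Then M2 = (M1 ⊕ M2) ⊕ M1 over the first 9 bytes.
byte 0: (fa xor aa) xor 48 = 50 xor 48 = 18
byte 1: (55 xor 2b) xor 54 = 7e xor 54 = 2a
byte 2: (7b xor c0) xor 54 = bb xor 54 = ef
byte 3: (c2 xor bb) xor 50 = 79 xor 50 = 29
byte 4: (0c xor c3) xor 2f = cf xor 2f = e0
byte 5: (4b xor dd) xor 31 = 96 xor 31 = a7
byte 6: (3e xor 39) xor 20 = 07 xor 20 = 27
byte 7: (b1 xor 5b) xor 74 = ea xor 74 = 9e
byte 8: (3a xor 3a) xor 68 = 00 xor 68 = 68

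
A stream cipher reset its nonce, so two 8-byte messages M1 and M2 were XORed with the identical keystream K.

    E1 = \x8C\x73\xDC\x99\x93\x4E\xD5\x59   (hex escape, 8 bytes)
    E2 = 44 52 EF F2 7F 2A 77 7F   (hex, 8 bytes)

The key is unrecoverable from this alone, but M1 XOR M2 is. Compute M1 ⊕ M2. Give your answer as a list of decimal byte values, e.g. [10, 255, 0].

E1 ⊕ E2 = (M1 ⊕ K) ⊕ (M2 ⊕ K) = M1 ⊕ M2 — the shared key cancels under XOR.
byte 0: 8c ⊕ 44 = c8
byte 1: 73 ⊕ 52 = 21
byte 2: dc ⊕ ef = 33
byte 3: 99 ⊕ f2 = 6b
byte 4: 93 ⊕ 7f = ec
byte 5: 4e ⊕ 2a = 64
byte 6: d5 ⊕ 77 = a2
byte 7: 59 ⊕ 7f = 26

[200, 33, 51, 107, 236, 100, 162, 38]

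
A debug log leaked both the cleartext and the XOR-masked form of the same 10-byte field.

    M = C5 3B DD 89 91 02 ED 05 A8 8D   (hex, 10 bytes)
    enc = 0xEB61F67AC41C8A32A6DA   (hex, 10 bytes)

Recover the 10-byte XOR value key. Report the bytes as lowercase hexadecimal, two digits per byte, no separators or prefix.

Since enc = M ⊕ key, XORing both sides with M gives key = M ⊕ enc.
c5 ^ eb = 2e
3b ^ 61 = 5a
dd ^ f6 = 2b
89 ^ 7a = f3
91 ^ c4 = 55
02 ^ 1c = 1e
ed ^ 8a = 67
05 ^ 32 = 37
a8 ^ a6 = 0e
8d ^ da = 57

2e5a2bf3551e67370e57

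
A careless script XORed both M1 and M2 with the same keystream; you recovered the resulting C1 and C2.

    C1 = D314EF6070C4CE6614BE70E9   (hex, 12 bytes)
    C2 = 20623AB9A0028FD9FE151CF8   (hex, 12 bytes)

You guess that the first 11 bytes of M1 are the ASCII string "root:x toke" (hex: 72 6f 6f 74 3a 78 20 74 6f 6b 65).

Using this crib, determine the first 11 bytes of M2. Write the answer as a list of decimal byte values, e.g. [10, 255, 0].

[129, 25, 186, 173, 234, 190, 97, 203, 133, 192, 9]

First, C1 ⊕ C2 = (M1 ⊕ K) ⊕ (M2 ⊕ K) = M1 ⊕ M2, so the key drops out. Then M2 = (M1 ⊕ M2) ⊕ M1 over the first 11 bytes.
byte 0: (d3 ⊕ 20) ⊕ 72 = f3 ⊕ 72 = 81
byte 1: (14 ⊕ 62) ⊕ 6f = 76 ⊕ 6f = 19
byte 2: (ef ⊕ 3a) ⊕ 6f = d5 ⊕ 6f = ba
byte 3: (60 ⊕ b9) ⊕ 74 = d9 ⊕ 74 = ad
byte 4: (70 ⊕ a0) ⊕ 3a = d0 ⊕ 3a = ea
byte 5: (c4 ⊕ 02) ⊕ 78 = c6 ⊕ 78 = be
byte 6: (ce ⊕ 8f) ⊕ 20 = 41 ⊕ 20 = 61
byte 7: (66 ⊕ d9) ⊕ 74 = bf ⊕ 74 = cb
byte 8: (14 ⊕ fe) ⊕ 6f = ea ⊕ 6f = 85
byte 9: (be ⊕ 15) ⊕ 6b = ab ⊕ 6b = c0
byte 10: (70 ⊕ 1c) ⊕ 65 = 6c ⊕ 65 = 09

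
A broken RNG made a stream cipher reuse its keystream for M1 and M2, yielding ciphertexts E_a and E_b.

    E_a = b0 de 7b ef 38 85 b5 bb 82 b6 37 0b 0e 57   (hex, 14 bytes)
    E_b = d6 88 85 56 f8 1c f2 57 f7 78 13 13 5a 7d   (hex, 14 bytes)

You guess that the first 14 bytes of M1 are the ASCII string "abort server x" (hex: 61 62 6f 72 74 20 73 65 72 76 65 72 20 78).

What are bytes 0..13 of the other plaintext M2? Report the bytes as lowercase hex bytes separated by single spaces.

07 34 91 cb b4 b9 34 89 07 b8 41 6a 74 52

First, E_a ⊕ E_b = (M1 ⊕ K) ⊕ (M2 ⊕ K) = M1 ⊕ M2, so the key drops out. Then M2 = (M1 ⊕ M2) ⊕ M1 over the first 14 bytes.
byte 0: (b0 XOR d6) XOR 61 = 66 XOR 61 = 07
byte 1: (de XOR 88) XOR 62 = 56 XOR 62 = 34
byte 2: (7b XOR 85) XOR 6f = fe XOR 6f = 91
byte 3: (ef XOR 56) XOR 72 = b9 XOR 72 = cb
byte 4: (38 XOR f8) XOR 74 = c0 XOR 74 = b4
byte 5: (85 XOR 1c) XOR 20 = 99 XOR 20 = b9
byte 6: (b5 XOR f2) XOR 73 = 47 XOR 73 = 34
byte 7: (bb XOR 57) XOR 65 = ec XOR 65 = 89
byte 8: (82 XOR f7) XOR 72 = 75 XOR 72 = 07
byte 9: (b6 XOR 78) XOR 76 = ce XOR 76 = b8
byte 10: (37 XOR 13) XOR 65 = 24 XOR 65 = 41
byte 11: (0b XOR 13) XOR 72 = 18 XOR 72 = 6a
byte 12: (0e XOR 5a) XOR 20 = 54 XOR 20 = 74
byte 13: (57 XOR 7d) XOR 78 = 2a XOR 78 = 52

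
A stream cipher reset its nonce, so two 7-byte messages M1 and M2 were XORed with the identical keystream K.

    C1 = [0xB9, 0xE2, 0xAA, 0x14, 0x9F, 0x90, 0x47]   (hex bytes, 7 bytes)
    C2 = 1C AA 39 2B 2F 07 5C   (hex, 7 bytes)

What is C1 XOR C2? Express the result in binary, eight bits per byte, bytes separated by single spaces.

C1 ⊕ C2 = (M1 ⊕ K) ⊕ (M2 ⊕ K) = M1 ⊕ M2 — the shared key cancels under XOR.
b9 ^ 1c = a5
e2 ^ aa = 48
aa ^ 39 = 93
14 ^ 2b = 3f
9f ^ 2f = b0
90 ^ 07 = 97
47 ^ 5c = 1b

10100101 01001000 10010011 00111111 10110000 10010111 00011011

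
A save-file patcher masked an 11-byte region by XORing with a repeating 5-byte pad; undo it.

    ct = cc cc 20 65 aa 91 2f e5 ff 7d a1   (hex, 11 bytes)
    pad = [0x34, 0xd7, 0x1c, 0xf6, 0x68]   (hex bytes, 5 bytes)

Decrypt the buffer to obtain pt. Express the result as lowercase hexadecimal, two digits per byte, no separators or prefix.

The 5-byte key repeats, so the effective keystream is 34 d7 1c f6 68 34 d7 1c f6 68 34.
byte 0: cc XOR 34 = f8
byte 1: cc XOR d7 = 1b
byte 2: 20 XOR 1c = 3c
byte 3: 65 XOR f6 = 93
byte 4: aa XOR 68 = c2
byte 5: 91 XOR 34 = a5
byte 6: 2f XOR d7 = f8
byte 7: e5 XOR 1c = f9
byte 8: ff XOR f6 = 09
byte 9: 7d XOR 68 = 15
byte 10: a1 XOR 34 = 95

f81b3c93c2a5f8f9091595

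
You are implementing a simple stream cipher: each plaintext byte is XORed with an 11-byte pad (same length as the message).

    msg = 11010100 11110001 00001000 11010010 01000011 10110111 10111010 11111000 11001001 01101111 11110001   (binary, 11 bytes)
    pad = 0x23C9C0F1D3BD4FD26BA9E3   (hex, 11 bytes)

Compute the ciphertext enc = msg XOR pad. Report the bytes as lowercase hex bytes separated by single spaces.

f7 38 c8 23 90 0a f5 2a a2 c6 12

d4 ⊕ 23 = f7
f1 ⊕ c9 = 38
08 ⊕ c0 = c8
d2 ⊕ f1 = 23
43 ⊕ d3 = 90
b7 ⊕ bd = 0a
ba ⊕ 4f = f5
f8 ⊕ d2 = 2a
c9 ⊕ 6b = a2
6f ⊕ a9 = c6
f1 ⊕ e3 = 12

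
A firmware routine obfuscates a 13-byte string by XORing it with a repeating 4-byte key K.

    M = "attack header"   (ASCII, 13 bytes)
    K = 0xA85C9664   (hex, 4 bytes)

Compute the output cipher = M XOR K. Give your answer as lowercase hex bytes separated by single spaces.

The 4-byte key repeats, so the effective keystream is a8 5c 96 64 a8 5c 96 64 a8 5c 96 64 a8.
byte 0:  97 ^ 168 = 201
byte 1: 116 ^  92 =  40
byte 2: 116 ^ 150 = 226
byte 3:  97 ^ 100 =   5
byte 4:  99 ^ 168 = 203
byte 5: 107 ^  92 =  55
byte 6:  32 ^ 150 = 182
byte 7: 104 ^ 100 =  12
byte 8: 101 ^ 168 = 205
byte 9:  97 ^  92 =  61
byte 10: 100 ^ 150 = 242
byte 11: 101 ^ 100 =   1
byte 12: 114 ^ 168 = 218

c9 28 e2 05 cb 37 b6 0c cd 3d f2 01 da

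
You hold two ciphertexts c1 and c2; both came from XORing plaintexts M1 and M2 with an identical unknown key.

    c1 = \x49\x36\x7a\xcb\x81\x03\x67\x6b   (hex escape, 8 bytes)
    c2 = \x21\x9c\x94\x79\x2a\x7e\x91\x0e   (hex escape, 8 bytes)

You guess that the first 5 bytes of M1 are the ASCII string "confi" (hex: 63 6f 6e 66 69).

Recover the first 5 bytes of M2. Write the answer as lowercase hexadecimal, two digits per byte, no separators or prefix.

First, c1 ⊕ c2 = (M1 ⊕ K) ⊕ (M2 ⊕ K) = M1 ⊕ M2, so the key drops out. Then M2 = (M1 ⊕ M2) ⊕ M1 over the first 5 bytes.
byte 0: (49 xor 21) xor 63 = 68 xor 63 = 0b
byte 1: (36 xor 9c) xor 6f = aa xor 6f = c5
byte 2: (7a xor 94) xor 6e = ee xor 6e = 80
byte 3: (cb xor 79) xor 66 = b2 xor 66 = d4
byte 4: (81 xor 2a) xor 69 = ab xor 69 = c2

0bc580d4c2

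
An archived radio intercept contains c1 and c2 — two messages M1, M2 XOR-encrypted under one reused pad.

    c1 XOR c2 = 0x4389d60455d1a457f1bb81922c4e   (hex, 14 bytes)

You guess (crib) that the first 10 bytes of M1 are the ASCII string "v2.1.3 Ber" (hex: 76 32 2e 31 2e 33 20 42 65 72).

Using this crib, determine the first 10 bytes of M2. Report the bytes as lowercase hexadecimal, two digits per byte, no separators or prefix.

Since c1 ⊕ c2 = M1 ⊕ M2, XORing with the guessed M1 bytes yields the corresponding M2 bytes: M2 = (c1 ⊕ c2) ⊕ M1.
01000011 ⊕ 01110110 = 00110101
10001001 ⊕ 00110010 = 10111011
11010110 ⊕ 00101110 = 11111000
00000100 ⊕ 00110001 = 00110101
01010101 ⊕ 00101110 = 01111011
11010001 ⊕ 00110011 = 11100010
10100100 ⊕ 00100000 = 10000100
01010111 ⊕ 01000010 = 00010101
11110001 ⊕ 01100101 = 10010100
10111011 ⊕ 01110010 = 11001001

35bbf8357be2841594c9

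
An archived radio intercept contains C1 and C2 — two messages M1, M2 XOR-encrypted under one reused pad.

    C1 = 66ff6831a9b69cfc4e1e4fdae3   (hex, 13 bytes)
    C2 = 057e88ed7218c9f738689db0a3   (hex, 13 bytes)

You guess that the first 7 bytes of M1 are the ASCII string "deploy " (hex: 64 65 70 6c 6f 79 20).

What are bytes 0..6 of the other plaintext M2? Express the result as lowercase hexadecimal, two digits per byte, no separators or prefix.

First, C1 ⊕ C2 = (M1 ⊕ K) ⊕ (M2 ⊕ K) = M1 ⊕ M2, so the key drops out. Then M2 = (M1 ⊕ M2) ⊕ M1 over the first 7 bytes.
byte 0: (66 XOR 05) XOR 64 = 63 XOR 64 = 07
byte 1: (ff XOR 7e) XOR 65 = 81 XOR 65 = e4
byte 2: (68 XOR 88) XOR 70 = e0 XOR 70 = 90
byte 3: (31 XOR ed) XOR 6c = dc XOR 6c = b0
byte 4: (a9 XOR 72) XOR 6f = db XOR 6f = b4
byte 5: (b6 XOR 18) XOR 79 = ae XOR 79 = d7
byte 6: (9c XOR c9) XOR 20 = 55 XOR 20 = 75

07e490b0b4d775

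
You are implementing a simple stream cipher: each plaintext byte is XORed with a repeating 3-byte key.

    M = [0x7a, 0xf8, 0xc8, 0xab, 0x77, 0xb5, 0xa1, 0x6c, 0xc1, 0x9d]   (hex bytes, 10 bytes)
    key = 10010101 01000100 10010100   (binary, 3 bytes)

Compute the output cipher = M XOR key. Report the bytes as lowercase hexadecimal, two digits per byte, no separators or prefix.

efbc5c3e332134285508

The 3-byte key repeats, so the effective keystream is 95 44 94 95 44 94 95 44 94 95.
byte 0: 122 xor 149 = 239
byte 1: 248 xor  68 = 188
byte 2: 200 xor 148 =  92
byte 3: 171 xor 149 =  62
byte 4: 119 xor  68 =  51
byte 5: 181 xor 148 =  33
byte 6: 161 xor 149 =  52
byte 7: 108 xor  68 =  40
byte 8: 193 xor 148 =  85
byte 9: 157 xor 149 =   8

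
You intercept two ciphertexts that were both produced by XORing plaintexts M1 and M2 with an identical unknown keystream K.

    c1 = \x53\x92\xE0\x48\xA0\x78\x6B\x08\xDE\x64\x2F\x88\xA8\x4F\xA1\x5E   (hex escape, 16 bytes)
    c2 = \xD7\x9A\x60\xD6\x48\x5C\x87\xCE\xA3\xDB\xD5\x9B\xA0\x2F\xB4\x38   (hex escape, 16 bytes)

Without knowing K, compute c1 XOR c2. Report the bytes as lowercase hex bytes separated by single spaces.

84 08 80 9e e8 24 ec c6 7d bf fa 13 08 60 15 66

c1 ⊕ c2 = (M1 ⊕ K) ⊕ (M2 ⊕ K) = M1 ⊕ M2 — the shared key cancels under XOR.
byte 0: 53 XOR d7 = 84
byte 1: 92 XOR 9a = 08
byte 2: e0 XOR 60 = 80
byte 3: 48 XOR d6 = 9e
byte 4: a0 XOR 48 = e8
byte 5: 78 XOR 5c = 24
byte 6: 6b XOR 87 = ec
byte 7: 08 XOR ce = c6
byte 8: de XOR a3 = 7d
byte 9: 64 XOR db = bf
byte 10: 2f XOR d5 = fa
byte 11: 88 XOR 9b = 13
byte 12: a8 XOR a0 = 08
byte 13: 4f XOR 2f = 60
byte 14: a1 XOR b4 = 15
byte 15: 5e XOR 38 = 66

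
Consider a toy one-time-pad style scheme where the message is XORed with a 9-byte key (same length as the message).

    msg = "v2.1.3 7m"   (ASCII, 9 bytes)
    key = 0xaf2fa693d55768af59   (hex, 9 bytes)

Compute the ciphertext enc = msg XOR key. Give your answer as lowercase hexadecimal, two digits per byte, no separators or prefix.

d91d88a2fb64489834

76 ⊕ af = d9
32 ⊕ 2f = 1d
2e ⊕ a6 = 88
31 ⊕ 93 = a2
2e ⊕ d5 = fb
33 ⊕ 57 = 64
20 ⊕ 68 = 48
37 ⊕ af = 98
6d ⊕ 59 = 34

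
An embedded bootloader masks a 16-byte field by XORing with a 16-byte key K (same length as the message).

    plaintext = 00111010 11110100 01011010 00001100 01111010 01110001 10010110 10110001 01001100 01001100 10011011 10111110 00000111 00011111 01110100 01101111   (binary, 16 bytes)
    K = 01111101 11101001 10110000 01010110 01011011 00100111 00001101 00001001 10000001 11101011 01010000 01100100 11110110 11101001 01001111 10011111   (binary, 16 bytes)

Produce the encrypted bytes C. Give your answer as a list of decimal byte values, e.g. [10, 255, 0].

[71, 29, 234, 90, 33, 86, 155, 184, 205, 167, 203, 218, 241, 246, 59, 240]

00111010 ^ 01111101 = 01000111
11110100 ^ 11101001 = 00011101
01011010 ^ 10110000 = 11101010
00001100 ^ 01010110 = 01011010
01111010 ^ 01011011 = 00100001
01110001 ^ 00100111 = 01010110
10010110 ^ 00001101 = 10011011
10110001 ^ 00001001 = 10111000
01001100 ^ 10000001 = 11001101
01001100 ^ 11101011 = 10100111
10011011 ^ 01010000 = 11001011
10111110 ^ 01100100 = 11011010
00000111 ^ 11110110 = 11110001
00011111 ^ 11101001 = 11110110
01110100 ^ 01001111 = 00111011
01101111 ^ 10011111 = 11110000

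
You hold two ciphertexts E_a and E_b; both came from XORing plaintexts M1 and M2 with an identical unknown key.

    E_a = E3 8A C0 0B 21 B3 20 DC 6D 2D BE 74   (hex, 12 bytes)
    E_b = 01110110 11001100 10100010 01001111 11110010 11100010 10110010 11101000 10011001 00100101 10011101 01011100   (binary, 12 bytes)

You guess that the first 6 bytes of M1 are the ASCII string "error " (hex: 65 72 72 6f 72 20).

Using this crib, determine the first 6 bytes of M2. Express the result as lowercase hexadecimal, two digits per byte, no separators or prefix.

f034102ba171

First, E_a ⊕ E_b = (M1 ⊕ K) ⊕ (M2 ⊕ K) = M1 ⊕ M2, so the key drops out. Then M2 = (M1 ⊕ M2) ⊕ M1 over the first 6 bytes.
byte 0: (e3 xor 76) xor 65 = 95 xor 65 = f0
byte 1: (8a xor cc) xor 72 = 46 xor 72 = 34
byte 2: (c0 xor a2) xor 72 = 62 xor 72 = 10
byte 3: (0b xor 4f) xor 6f = 44 xor 6f = 2b
byte 4: (21 xor f2) xor 72 = d3 xor 72 = a1
byte 5: (b3 xor e2) xor 20 = 51 xor 20 = 71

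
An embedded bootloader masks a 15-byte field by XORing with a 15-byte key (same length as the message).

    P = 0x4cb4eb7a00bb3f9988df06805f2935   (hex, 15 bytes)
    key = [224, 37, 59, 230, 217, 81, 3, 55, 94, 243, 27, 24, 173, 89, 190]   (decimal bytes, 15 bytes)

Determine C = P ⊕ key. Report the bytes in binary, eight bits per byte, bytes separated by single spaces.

10101100 10010001 11010000 10011100 11011001 11101010 00111100 10101110 11010110 00101100 00011101 10011000 11110010 01110000 10001011

XOR is its own inverse, so applying the key byte-wise gives the result directly.
01001100 xor 11100000 = 10101100
10110100 xor 00100101 = 10010001
11101011 xor 00111011 = 11010000
01111010 xor 11100110 = 10011100
00000000 xor 11011001 = 11011001
10111011 xor 01010001 = 11101010
00111111 xor 00000011 = 00111100
10011001 xor 00110111 = 10101110
10001000 xor 01011110 = 11010110
11011111 xor 11110011 = 00101100
00000110 xor 00011011 = 00011101
10000000 xor 00011000 = 10011000
01011111 xor 10101101 = 11110010
00101001 xor 01011001 = 01110000
00110101 xor 10111110 = 10001011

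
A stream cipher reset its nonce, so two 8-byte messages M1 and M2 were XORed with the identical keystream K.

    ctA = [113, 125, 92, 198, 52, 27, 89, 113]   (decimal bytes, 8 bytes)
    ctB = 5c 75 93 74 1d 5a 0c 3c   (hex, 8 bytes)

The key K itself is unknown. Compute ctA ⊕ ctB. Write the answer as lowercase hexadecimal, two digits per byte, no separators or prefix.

ctA ⊕ ctB = (M1 ⊕ K) ⊕ (M2 ⊕ K) = M1 ⊕ M2 — the shared key cancels under XOR.
byte 0: 71 ⊕ 5c = 2d
byte 1: 7d ⊕ 75 = 08
byte 2: 5c ⊕ 93 = cf
byte 3: c6 ⊕ 74 = b2
byte 4: 34 ⊕ 1d = 29
byte 5: 1b ⊕ 5a = 41
byte 6: 59 ⊕ 0c = 55
byte 7: 71 ⊕ 3c = 4d

2d08cfb22941554d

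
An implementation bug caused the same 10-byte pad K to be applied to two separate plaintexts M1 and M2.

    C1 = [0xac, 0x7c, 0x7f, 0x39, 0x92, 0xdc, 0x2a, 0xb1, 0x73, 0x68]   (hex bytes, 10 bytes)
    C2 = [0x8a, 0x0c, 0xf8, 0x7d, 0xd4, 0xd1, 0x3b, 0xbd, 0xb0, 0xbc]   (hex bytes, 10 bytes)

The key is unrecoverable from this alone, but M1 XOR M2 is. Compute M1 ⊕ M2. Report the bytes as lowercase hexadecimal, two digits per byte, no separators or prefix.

26708744460d110cc3d4

C1 ⊕ C2 = (M1 ⊕ K) ⊕ (M2 ⊕ K) = M1 ⊕ M2 — the shared key cancels under XOR.
10101100 ⊕ 10001010 = 00100110
01111100 ⊕ 00001100 = 01110000
01111111 ⊕ 11111000 = 10000111
00111001 ⊕ 01111101 = 01000100
10010010 ⊕ 11010100 = 01000110
11011100 ⊕ 11010001 = 00001101
00101010 ⊕ 00111011 = 00010001
10110001 ⊕ 10111101 = 00001100
01110011 ⊕ 10110000 = 11000011
01101000 ⊕ 10111100 = 11010100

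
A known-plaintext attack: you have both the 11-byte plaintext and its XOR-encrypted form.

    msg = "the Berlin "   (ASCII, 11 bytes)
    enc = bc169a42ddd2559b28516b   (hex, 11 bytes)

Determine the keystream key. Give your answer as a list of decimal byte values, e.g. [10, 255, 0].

[200, 126, 255, 98, 159, 183, 39, 247, 65, 63, 75]

Since enc = msg ⊕ key, XORing both sides with msg gives key = msg ⊕ enc.
byte 0: 74 ^ bc = c8
byte 1: 68 ^ 16 = 7e
byte 2: 65 ^ 9a = ff
byte 3: 20 ^ 42 = 62
byte 4: 42 ^ dd = 9f
byte 5: 65 ^ d2 = b7
byte 6: 72 ^ 55 = 27
byte 7: 6c ^ 9b = f7
byte 8: 69 ^ 28 = 41
byte 9: 6e ^ 51 = 3f
byte 10: 20 ^ 6b = 4b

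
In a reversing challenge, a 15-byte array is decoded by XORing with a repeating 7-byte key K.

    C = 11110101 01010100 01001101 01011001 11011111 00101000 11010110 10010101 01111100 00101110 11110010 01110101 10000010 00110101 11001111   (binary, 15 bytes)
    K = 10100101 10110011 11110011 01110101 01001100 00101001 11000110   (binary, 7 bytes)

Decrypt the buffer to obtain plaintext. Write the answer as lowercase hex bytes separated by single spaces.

50 e7 be 2c 93 01 10 30 cf dd 87 39 ab f3 6a

The 7-byte key repeats, so the effective keystream is a5 b3 f3 75 4c 29 c6 a5 b3 f3 75 4c 29 c6 a5.
byte 0: f5 XOR a5 = 50
byte 1: 54 XOR b3 = e7
byte 2: 4d XOR f3 = be
byte 3: 59 XOR 75 = 2c
byte 4: df XOR 4c = 93
byte 5: 28 XOR 29 = 01
byte 6: d6 XOR c6 = 10
byte 7: 95 XOR a5 = 30
byte 8: 7c XOR b3 = cf
byte 9: 2e XOR f3 = dd
byte 10: f2 XOR 75 = 87
byte 11: 75 XOR 4c = 39
byte 12: 82 XOR 29 = ab
byte 13: 35 XOR c6 = f3
byte 14: cf XOR a5 = 6a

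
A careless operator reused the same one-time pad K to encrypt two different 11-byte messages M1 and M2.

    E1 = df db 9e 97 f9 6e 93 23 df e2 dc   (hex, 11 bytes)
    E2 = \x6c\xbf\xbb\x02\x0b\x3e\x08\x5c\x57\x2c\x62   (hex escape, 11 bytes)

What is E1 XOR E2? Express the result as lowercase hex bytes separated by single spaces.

E1 ⊕ E2 = (M1 ⊕ K) ⊕ (M2 ⊕ K) = M1 ⊕ M2 — the shared key cancels under XOR.
byte 0: 223 ^ 108 = 179
byte 1: 219 ^ 191 = 100
byte 2: 158 ^ 187 =  37
byte 3: 151 ^   2 = 149
byte 4: 249 ^  11 = 242
byte 5: 110 ^  62 =  80
byte 6: 147 ^   8 = 155
byte 7:  35 ^  92 = 127
byte 8: 223 ^  87 = 136
byte 9: 226 ^  44 = 206
byte 10: 220 ^  98 = 190

b3 64 25 95 f2 50 9b 7f 88 ce be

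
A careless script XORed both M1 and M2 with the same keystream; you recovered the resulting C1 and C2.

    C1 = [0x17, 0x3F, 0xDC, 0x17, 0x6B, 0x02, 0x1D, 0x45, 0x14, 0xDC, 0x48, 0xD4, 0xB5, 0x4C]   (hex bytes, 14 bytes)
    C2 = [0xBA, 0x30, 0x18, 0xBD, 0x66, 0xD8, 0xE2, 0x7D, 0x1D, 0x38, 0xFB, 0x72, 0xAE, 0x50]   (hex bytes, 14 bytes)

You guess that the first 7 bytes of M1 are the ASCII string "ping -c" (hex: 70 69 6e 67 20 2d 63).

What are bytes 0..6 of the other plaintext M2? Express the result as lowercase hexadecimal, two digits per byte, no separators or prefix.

First, C1 ⊕ C2 = (M1 ⊕ K) ⊕ (M2 ⊕ K) = M1 ⊕ M2, so the key drops out. Then M2 = (M1 ⊕ M2) ⊕ M1 over the first 7 bytes.
byte 0: (17 ⊕ ba) ⊕ 70 = ad ⊕ 70 = dd
byte 1: (3f ⊕ 30) ⊕ 69 = 0f ⊕ 69 = 66
byte 2: (dc ⊕ 18) ⊕ 6e = c4 ⊕ 6e = aa
byte 3: (17 ⊕ bd) ⊕ 67 = aa ⊕ 67 = cd
byte 4: (6b ⊕ 66) ⊕ 20 = 0d ⊕ 20 = 2d
byte 5: (02 ⊕ d8) ⊕ 2d = da ⊕ 2d = f7
byte 6: (1d ⊕ e2) ⊕ 63 = ff ⊕ 63 = 9c

dd66aacd2df79c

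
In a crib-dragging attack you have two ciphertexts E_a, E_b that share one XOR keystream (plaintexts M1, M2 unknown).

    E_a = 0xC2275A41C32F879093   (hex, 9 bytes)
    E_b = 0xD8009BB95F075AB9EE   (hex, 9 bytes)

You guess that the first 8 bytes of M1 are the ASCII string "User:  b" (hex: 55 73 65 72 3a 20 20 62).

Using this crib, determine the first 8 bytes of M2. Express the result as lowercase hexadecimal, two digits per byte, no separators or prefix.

4f54a48aa608fd4b

First, E_a ⊕ E_b = (M1 ⊕ K) ⊕ (M2 ⊕ K) = M1 ⊕ M2, so the key drops out. Then M2 = (M1 ⊕ M2) ⊕ M1 over the first 8 bytes.
byte 0: (c2 XOR d8) XOR 55 = 1a XOR 55 = 4f
byte 1: (27 XOR 00) XOR 73 = 27 XOR 73 = 54
byte 2: (5a XOR 9b) XOR 65 = c1 XOR 65 = a4
byte 3: (41 XOR b9) XOR 72 = f8 XOR 72 = 8a
byte 4: (c3 XOR 5f) XOR 3a = 9c XOR 3a = a6
byte 5: (2f XOR 07) XOR 20 = 28 XOR 20 = 08
byte 6: (87 XOR 5a) XOR 20 = dd XOR 20 = fd
byte 7: (90 XOR b9) XOR 62 = 29 XOR 62 = 4b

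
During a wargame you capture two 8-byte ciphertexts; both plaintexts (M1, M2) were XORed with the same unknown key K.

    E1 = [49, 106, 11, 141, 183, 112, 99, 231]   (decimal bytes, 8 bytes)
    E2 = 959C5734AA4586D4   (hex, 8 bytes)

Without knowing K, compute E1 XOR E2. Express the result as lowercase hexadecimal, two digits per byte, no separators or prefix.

a4f65cb91d35e533

E1 ⊕ E2 = (M1 ⊕ K) ⊕ (M2 ⊕ K) = M1 ⊕ M2 — the shared key cancels under XOR.
byte 0: 31 xor 95 = a4
byte 1: 6a xor 9c = f6
byte 2: 0b xor 57 = 5c
byte 3: 8d xor 34 = b9
byte 4: b7 xor aa = 1d
byte 5: 70 xor 45 = 35
byte 6: 63 xor 86 = e5
byte 7: e7 xor d4 = 33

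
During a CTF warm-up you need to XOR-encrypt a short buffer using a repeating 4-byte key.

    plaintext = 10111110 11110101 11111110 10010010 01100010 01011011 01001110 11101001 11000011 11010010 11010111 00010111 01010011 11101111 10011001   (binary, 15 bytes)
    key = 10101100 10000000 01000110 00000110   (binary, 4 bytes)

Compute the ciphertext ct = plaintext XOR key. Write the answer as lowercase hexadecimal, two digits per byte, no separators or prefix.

1275b894cedb08ef6f529111ff6fdf

The 4-byte key repeats, so the effective keystream is ac 80 46 06 ac 80 46 06 ac 80 46 06 ac 80 46.
byte 0: 190 XOR 172 =  18
byte 1: 245 XOR 128 = 117
byte 2: 254 XOR  70 = 184
byte 3: 146 XOR   6 = 148
byte 4:  98 XOR 172 = 206
byte 5:  91 XOR 128 = 219
byte 6:  78 XOR  70 =   8
byte 7: 233 XOR   6 = 239
byte 8: 195 XOR 172 = 111
byte 9: 210 XOR 128 =  82
byte 10: 215 XOR  70 = 145
byte 11:  23 XOR   6 =  17
byte 12:  83 XOR 172 = 255
byte 13: 239 XOR 128 = 111
byte 14: 153 XOR  70 = 223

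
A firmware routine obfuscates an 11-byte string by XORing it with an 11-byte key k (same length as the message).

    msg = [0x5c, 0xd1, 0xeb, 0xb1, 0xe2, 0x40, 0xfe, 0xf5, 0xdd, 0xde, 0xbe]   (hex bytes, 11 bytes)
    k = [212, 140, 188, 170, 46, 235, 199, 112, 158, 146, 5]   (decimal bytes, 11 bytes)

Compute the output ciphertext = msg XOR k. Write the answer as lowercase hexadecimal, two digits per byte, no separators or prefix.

885d571bccab3985434cbb

XOR is its own inverse, so applying the key byte-wise gives the result directly.
5c xor d4 = 88
d1 xor 8c = 5d
eb xor bc = 57
b1 xor aa = 1b
e2 xor 2e = cc
40 xor eb = ab
fe xor c7 = 39
f5 xor 70 = 85
dd xor 9e = 43
de xor 92 = 4c
be xor 05 = bb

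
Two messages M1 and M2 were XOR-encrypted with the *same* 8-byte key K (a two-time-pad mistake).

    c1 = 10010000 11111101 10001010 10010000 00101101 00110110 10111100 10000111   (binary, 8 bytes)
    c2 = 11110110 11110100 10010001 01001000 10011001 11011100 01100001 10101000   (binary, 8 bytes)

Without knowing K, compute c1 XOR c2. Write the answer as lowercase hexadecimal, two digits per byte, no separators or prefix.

66091bd8b4eadd2f

c1 ⊕ c2 = (M1 ⊕ K) ⊕ (M2 ⊕ K) = M1 ⊕ M2 — the shared key cancels under XOR.
10010000 XOR 11110110 = 01100110
11111101 XOR 11110100 = 00001001
10001010 XOR 10010001 = 00011011
10010000 XOR 01001000 = 11011000
00101101 XOR 10011001 = 10110100
00110110 XOR 11011100 = 11101010
10111100 XOR 01100001 = 11011101
10000111 XOR 10101000 = 00101111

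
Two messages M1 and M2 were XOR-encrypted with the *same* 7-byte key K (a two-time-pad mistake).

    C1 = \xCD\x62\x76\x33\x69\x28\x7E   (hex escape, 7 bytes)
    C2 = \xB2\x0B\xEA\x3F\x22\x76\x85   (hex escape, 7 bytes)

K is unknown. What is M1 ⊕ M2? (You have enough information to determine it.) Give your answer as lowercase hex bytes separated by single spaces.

7f 69 9c 0c 4b 5e fb

C1 ⊕ C2 = (M1 ⊕ K) ⊕ (M2 ⊕ K) = M1 ⊕ M2 — the shared key cancels under XOR.
cd xor b2 = 7f
62 xor 0b = 69
76 xor ea = 9c
33 xor 3f = 0c
69 xor 22 = 4b
28 xor 76 = 5e
7e xor 85 = fb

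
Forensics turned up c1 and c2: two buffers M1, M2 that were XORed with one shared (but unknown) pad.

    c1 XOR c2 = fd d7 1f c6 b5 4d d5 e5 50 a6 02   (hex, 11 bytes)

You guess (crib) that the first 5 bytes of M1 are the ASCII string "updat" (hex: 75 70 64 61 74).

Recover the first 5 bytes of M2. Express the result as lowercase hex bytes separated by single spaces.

Since c1 ⊕ c2 = M1 ⊕ M2, XORing with the guessed M1 bytes yields the corresponding M2 bytes: M2 = (c1 ⊕ c2) ⊕ M1.
byte 0: fd ⊕ 75 = 88
byte 1: d7 ⊕ 70 = a7
byte 2: 1f ⊕ 64 = 7b
byte 3: c6 ⊕ 61 = a7
byte 4: b5 ⊕ 74 = c1

88 a7 7b a7 c1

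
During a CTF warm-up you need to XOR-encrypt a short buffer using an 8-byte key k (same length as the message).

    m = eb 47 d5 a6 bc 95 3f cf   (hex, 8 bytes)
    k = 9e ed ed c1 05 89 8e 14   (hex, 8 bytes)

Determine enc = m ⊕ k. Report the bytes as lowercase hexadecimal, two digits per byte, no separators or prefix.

75aa3867b91cb1db

eb xor 9e = 75
47 xor ed = aa
d5 xor ed = 38
a6 xor c1 = 67
bc xor 05 = b9
95 xor 89 = 1c
3f xor 8e = b1
cf xor 14 = db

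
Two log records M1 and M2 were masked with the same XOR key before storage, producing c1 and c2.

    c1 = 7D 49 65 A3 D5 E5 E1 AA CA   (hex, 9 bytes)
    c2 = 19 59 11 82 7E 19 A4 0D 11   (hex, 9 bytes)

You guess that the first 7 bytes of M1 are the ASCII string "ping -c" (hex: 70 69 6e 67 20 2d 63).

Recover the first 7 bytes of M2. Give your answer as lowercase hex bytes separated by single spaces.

First, c1 ⊕ c2 = (M1 ⊕ K) ⊕ (M2 ⊕ K) = M1 ⊕ M2, so the key drops out. Then M2 = (M1 ⊕ M2) ⊕ M1 over the first 7 bytes.
byte 0: (7d xor 19) xor 70 = 64 xor 70 = 14
byte 1: (49 xor 59) xor 69 = 10 xor 69 = 79
byte 2: (65 xor 11) xor 6e = 74 xor 6e = 1a
byte 3: (a3 xor 82) xor 67 = 21 xor 67 = 46
byte 4: (d5 xor 7e) xor 20 = ab xor 20 = 8b
byte 5: (e5 xor 19) xor 2d = fc xor 2d = d1
byte 6: (e1 xor a4) xor 63 = 45 xor 63 = 26

14 79 1a 46 8b d1 26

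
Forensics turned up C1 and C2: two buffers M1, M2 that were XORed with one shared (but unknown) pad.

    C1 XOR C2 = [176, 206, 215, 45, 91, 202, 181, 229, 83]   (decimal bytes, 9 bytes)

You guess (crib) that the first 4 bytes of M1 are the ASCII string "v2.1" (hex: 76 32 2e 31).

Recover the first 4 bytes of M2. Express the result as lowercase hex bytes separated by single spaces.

c6 fc f9 1c

Since C1 ⊕ C2 = M1 ⊕ M2, XORing with the guessed M1 bytes yields the corresponding M2 bytes: M2 = (C1 ⊕ C2) ⊕ M1.
byte 0: b0 xor 76 = c6
byte 1: ce xor 32 = fc
byte 2: d7 xor 2e = f9
byte 3: 2d xor 31 = 1c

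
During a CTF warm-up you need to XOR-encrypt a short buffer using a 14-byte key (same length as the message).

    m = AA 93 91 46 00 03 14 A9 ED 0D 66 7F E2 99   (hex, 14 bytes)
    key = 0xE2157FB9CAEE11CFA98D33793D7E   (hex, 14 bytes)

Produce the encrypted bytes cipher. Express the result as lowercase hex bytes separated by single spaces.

XOR is its own inverse, so applying the key byte-wise gives the result directly.
byte 0: aa XOR e2 = 48
byte 1: 93 XOR 15 = 86
byte 2: 91 XOR 7f = ee
byte 3: 46 XOR b9 = ff
byte 4: 00 XOR ca = ca
byte 5: 03 XOR ee = ed
byte 6: 14 XOR 11 = 05
byte 7: a9 XOR cf = 66
byte 8: ed XOR a9 = 44
byte 9: 0d XOR 8d = 80
byte 10: 66 XOR 33 = 55
byte 11: 7f XOR 79 = 06
byte 12: e2 XOR 3d = df
byte 13: 99 XOR 7e = e7

48 86 ee ff ca ed 05 66 44 80 55 06 df e7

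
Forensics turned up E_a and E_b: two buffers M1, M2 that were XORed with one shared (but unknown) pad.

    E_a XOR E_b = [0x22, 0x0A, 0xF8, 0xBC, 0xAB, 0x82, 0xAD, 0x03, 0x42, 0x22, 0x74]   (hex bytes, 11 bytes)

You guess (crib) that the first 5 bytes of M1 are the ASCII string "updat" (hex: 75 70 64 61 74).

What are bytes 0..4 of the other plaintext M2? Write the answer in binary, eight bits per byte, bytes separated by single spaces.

01010111 01111010 10011100 11011101 11011111

Since E_a ⊕ E_b = M1 ⊕ M2, XORing with the guessed M1 bytes yields the corresponding M2 bytes: M2 = (E_a ⊕ E_b) ⊕ M1.
22 ^ 75 = 57
0a ^ 70 = 7a
f8 ^ 64 = 9c
bc ^ 61 = dd
ab ^ 74 = df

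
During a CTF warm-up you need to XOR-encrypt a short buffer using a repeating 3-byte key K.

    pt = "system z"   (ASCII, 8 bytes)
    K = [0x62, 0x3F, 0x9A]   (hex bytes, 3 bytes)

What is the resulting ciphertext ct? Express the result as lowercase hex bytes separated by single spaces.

The 3-byte key repeats, so the effective keystream is 62 3f 9a 62 3f 9a 62 3f.
byte 0: 115 ^  98 =  17
byte 1: 121 ^  63 =  70
byte 2: 115 ^ 154 = 233
byte 3: 116 ^  98 =  22
byte 4: 101 ^  63 =  90
byte 5: 109 ^ 154 = 247
byte 6:  32 ^  98 =  66
byte 7: 122 ^  63 =  69

11 46 e9 16 5a f7 42 45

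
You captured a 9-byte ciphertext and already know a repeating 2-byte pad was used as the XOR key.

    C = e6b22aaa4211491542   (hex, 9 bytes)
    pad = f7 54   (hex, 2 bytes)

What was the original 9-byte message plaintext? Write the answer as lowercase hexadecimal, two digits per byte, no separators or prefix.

11e6ddfeb545be41b5

The 2-byte key repeats, so the effective keystream is f7 54 f7 54 f7 54 f7 54 f7.
byte 0: e6 XOR f7 = 11
byte 1: b2 XOR 54 = e6
byte 2: 2a XOR f7 = dd
byte 3: aa XOR 54 = fe
byte 4: 42 XOR f7 = b5
byte 5: 11 XOR 54 = 45
byte 6: 49 XOR f7 = be
byte 7: 15 XOR 54 = 41
byte 8: 42 XOR f7 = b5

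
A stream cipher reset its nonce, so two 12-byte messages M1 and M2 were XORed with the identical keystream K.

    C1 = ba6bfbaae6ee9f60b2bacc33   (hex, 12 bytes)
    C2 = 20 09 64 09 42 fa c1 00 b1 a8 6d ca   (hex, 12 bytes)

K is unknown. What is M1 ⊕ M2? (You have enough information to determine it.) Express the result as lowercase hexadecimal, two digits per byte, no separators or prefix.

9a629fa3a4145e600312a1f9

C1 ⊕ C2 = (M1 ⊕ K) ⊕ (M2 ⊕ K) = M1 ⊕ M2 — the shared key cancels under XOR.
186 xor  32 = 154
107 xor   9 =  98
251 xor 100 = 159
170 xor   9 = 163
230 xor  66 = 164
238 xor 250 =  20
159 xor 193 =  94
 96 xor   0 =  96
178 xor 177 =   3
186 xor 168 =  18
204 xor 109 = 161
 51 xor 202 = 249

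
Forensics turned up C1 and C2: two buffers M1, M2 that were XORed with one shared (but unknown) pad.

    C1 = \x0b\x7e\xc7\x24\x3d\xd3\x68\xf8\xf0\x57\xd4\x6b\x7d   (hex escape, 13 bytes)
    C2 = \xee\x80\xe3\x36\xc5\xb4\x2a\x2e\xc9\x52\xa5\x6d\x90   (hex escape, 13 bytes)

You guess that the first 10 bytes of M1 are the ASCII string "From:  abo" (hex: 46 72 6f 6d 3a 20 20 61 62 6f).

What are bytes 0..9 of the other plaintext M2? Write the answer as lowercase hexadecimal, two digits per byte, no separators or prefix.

First, C1 ⊕ C2 = (M1 ⊕ K) ⊕ (M2 ⊕ K) = M1 ⊕ M2, so the key drops out. Then M2 = (M1 ⊕ M2) ⊕ M1 over the first 10 bytes.
byte 0: (0b XOR ee) XOR 46 = e5 XOR 46 = a3
byte 1: (7e XOR 80) XOR 72 = fe XOR 72 = 8c
byte 2: (c7 XOR e3) XOR 6f = 24 XOR 6f = 4b
byte 3: (24 XOR 36) XOR 6d = 12 XOR 6d = 7f
byte 4: (3d XOR c5) XOR 3a = f8 XOR 3a = c2
byte 5: (d3 XOR b4) XOR 20 = 67 XOR 20 = 47
byte 6: (68 XOR 2a) XOR 20 = 42 XOR 20 = 62
byte 7: (f8 XOR 2e) XOR 61 = d6 XOR 61 = b7
byte 8: (f0 XOR c9) XOR 62 = 39 XOR 62 = 5b
byte 9: (57 XOR 52) XOR 6f = 05 XOR 6f = 6a

a38c4b7fc24762b75b6a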